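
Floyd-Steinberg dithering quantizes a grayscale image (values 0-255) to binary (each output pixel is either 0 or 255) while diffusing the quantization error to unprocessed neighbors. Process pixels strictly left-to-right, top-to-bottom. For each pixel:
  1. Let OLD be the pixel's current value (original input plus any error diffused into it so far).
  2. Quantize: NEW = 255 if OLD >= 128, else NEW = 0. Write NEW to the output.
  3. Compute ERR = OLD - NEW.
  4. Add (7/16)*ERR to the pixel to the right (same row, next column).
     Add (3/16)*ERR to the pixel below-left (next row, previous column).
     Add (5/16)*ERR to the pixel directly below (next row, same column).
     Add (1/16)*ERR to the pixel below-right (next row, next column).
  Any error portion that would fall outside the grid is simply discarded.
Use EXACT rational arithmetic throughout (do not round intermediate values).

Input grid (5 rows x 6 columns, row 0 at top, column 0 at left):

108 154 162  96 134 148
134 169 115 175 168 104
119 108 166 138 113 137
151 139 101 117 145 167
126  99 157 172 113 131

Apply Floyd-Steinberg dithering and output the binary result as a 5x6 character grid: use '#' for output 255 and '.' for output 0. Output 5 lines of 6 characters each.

Answer: .##.#.
#..##.
.##..#
#..##.
.##.#.

Derivation:
(0,0): OLD=108 → NEW=0, ERR=108
(0,1): OLD=805/4 → NEW=255, ERR=-215/4
(0,2): OLD=8863/64 → NEW=255, ERR=-7457/64
(0,3): OLD=46105/1024 → NEW=0, ERR=46105/1024
(0,4): OLD=2518191/16384 → NEW=255, ERR=-1659729/16384
(0,5): OLD=27179209/262144 → NEW=0, ERR=27179209/262144
(1,0): OLD=10091/64 → NEW=255, ERR=-6229/64
(1,1): OLD=48397/512 → NEW=0, ERR=48397/512
(1,2): OLD=2048433/16384 → NEW=0, ERR=2048433/16384
(1,3): OLD=14253613/65536 → NEW=255, ERR=-2458067/65536
(1,4): OLD=596379383/4194304 → NEW=255, ERR=-473168137/4194304
(1,5): OLD=5416590993/67108864 → NEW=0, ERR=5416590993/67108864
(2,0): OLD=870879/8192 → NEW=0, ERR=870879/8192
(2,1): OLD=52798053/262144 → NEW=255, ERR=-14048667/262144
(2,2): OLD=757070895/4194304 → NEW=255, ERR=-312476625/4194304
(2,3): OLD=2695999927/33554432 → NEW=0, ERR=2695999927/33554432
(2,4): OLD=134956086501/1073741824 → NEW=0, ERR=134956086501/1073741824
(2,5): OLD=3610530920083/17179869184 → NEW=255, ERR=-770335721837/17179869184
(3,0): OLD=730534543/4194304 → NEW=255, ERR=-339012977/4194304
(3,1): OLD=2669804035/33554432 → NEW=0, ERR=2669804035/33554432
(3,2): OLD=33351647881/268435456 → NEW=0, ERR=33351647881/268435456
(3,3): OLD=3700125067019/17179869184 → NEW=255, ERR=-680741574901/17179869184
(3,4): OLD=22478968599883/137438953472 → NEW=255, ERR=-12567964535477/137438953472
(3,5): OLD=265722082127493/2199023255552 → NEW=0, ERR=265722082127493/2199023255552
(4,0): OLD=62094627937/536870912 → NEW=0, ERR=62094627937/536870912
(4,1): OLD=1655366469197/8589934592 → NEW=255, ERR=-535066851763/8589934592
(4,2): OLD=45662137728663/274877906944 → NEW=255, ERR=-24431728542057/274877906944
(4,3): OLD=489726874340691/4398046511104 → NEW=0, ERR=489726874340691/4398046511104
(4,4): OLD=10788944536374851/70368744177664 → NEW=255, ERR=-7155085228929469/70368744177664
(4,5): OLD=133488026492112117/1125899906842624 → NEW=0, ERR=133488026492112117/1125899906842624
Row 0: .##.#.
Row 1: #..##.
Row 2: .##..#
Row 3: #..##.
Row 4: .##.#.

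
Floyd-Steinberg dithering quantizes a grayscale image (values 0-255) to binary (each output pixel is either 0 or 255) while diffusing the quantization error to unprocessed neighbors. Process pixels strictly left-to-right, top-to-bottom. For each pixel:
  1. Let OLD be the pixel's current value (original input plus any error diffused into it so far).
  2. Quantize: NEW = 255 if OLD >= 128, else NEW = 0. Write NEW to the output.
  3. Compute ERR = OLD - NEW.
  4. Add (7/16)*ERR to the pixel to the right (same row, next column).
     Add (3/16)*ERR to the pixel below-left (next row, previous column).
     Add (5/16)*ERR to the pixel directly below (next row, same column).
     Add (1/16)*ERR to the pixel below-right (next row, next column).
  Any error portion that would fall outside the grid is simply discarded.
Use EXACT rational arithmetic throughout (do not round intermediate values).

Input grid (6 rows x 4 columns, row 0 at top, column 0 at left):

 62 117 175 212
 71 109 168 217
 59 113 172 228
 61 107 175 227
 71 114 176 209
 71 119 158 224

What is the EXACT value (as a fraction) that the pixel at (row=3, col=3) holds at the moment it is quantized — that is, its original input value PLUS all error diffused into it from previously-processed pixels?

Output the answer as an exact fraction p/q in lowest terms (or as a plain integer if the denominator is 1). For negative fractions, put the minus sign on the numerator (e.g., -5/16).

(0,0): OLD=62 → NEW=0, ERR=62
(0,1): OLD=1153/8 → NEW=255, ERR=-887/8
(0,2): OLD=16191/128 → NEW=0, ERR=16191/128
(0,3): OLD=547513/2048 → NEW=255, ERR=25273/2048
(1,0): OLD=8907/128 → NEW=0, ERR=8907/128
(1,1): OLD=135565/1024 → NEW=255, ERR=-125555/1024
(1,2): OLD=4891281/32768 → NEW=255, ERR=-3464559/32768
(1,3): OLD=95685319/524288 → NEW=255, ERR=-38008121/524288
(2,0): OLD=946271/16384 → NEW=0, ERR=946271/16384
(2,1): OLD=44290053/524288 → NEW=0, ERR=44290053/524288
(2,2): OLD=162174713/1048576 → NEW=255, ERR=-105212167/1048576
(2,3): OLD=2597772981/16777216 → NEW=255, ERR=-1680417099/16777216
(3,0): OLD=795978607/8388608 → NEW=0, ERR=795978607/8388608
(3,1): OLD=21435750129/134217728 → NEW=255, ERR=-12789770511/134217728
(3,2): OLD=189953701135/2147483648 → NEW=0, ERR=189953701135/2147483648
(3,3): OLD=7838395056105/34359738368 → NEW=255, ERR=-923338227735/34359738368
Target (3,3): original=227, with diffused error = 7838395056105/34359738368

Answer: 7838395056105/34359738368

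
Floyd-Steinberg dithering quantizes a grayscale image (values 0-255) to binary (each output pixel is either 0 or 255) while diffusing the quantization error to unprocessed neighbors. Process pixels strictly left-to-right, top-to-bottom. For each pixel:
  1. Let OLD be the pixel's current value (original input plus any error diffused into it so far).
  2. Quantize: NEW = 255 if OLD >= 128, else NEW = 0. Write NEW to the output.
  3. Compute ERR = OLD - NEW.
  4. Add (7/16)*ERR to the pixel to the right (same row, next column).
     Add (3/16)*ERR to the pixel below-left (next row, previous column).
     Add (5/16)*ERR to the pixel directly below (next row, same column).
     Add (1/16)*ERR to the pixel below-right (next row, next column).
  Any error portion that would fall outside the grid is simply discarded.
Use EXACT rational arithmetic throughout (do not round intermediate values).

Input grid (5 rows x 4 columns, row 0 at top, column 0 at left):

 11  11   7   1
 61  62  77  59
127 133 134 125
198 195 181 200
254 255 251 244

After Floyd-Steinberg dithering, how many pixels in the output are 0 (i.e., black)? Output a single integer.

(0,0): OLD=11 → NEW=0, ERR=11
(0,1): OLD=253/16 → NEW=0, ERR=253/16
(0,2): OLD=3563/256 → NEW=0, ERR=3563/256
(0,3): OLD=29037/4096 → NEW=0, ERR=29037/4096
(1,0): OLD=17255/256 → NEW=0, ERR=17255/256
(1,1): OLD=204241/2048 → NEW=0, ERR=204241/2048
(1,2): OLD=8342565/65536 → NEW=0, ERR=8342565/65536
(1,3): OLD=123499027/1048576 → NEW=0, ERR=123499027/1048576
(2,0): OLD=5464459/32768 → NEW=255, ERR=-2891381/32768
(2,1): OLD=161104809/1048576 → NEW=255, ERR=-106282071/1048576
(2,2): OLD=330830765/2097152 → NEW=255, ERR=-203942995/2097152
(2,3): OLD=4268655385/33554432 → NEW=0, ERR=4268655385/33554432
(3,0): OLD=2540421595/16777216 → NEW=255, ERR=-1737768485/16777216
(3,1): OLD=25302949893/268435456 → NEW=0, ERR=25302949893/268435456
(3,2): OLD=899225732091/4294967296 → NEW=255, ERR=-195990928389/4294967296
(3,3): OLD=14686223041117/68719476736 → NEW=255, ERR=-2837243526563/68719476736
(4,0): OLD=1027809064063/4294967296 → NEW=255, ERR=-67407596417/4294967296
(4,1): OLD=9021503933437/34359738368 → NEW=255, ERR=259770649597/34359738368
(4,2): OLD=261900757987933/1099511627776 → NEW=255, ERR=-18474707094947/1099511627776
(4,3): OLD=3886017285380251/17592186044416 → NEW=255, ERR=-599990155945829/17592186044416
Output grid:
  Row 0: ....  (4 black, running=4)
  Row 1: ....  (4 black, running=8)
  Row 2: ###.  (1 black, running=9)
  Row 3: #.##  (1 black, running=10)
  Row 4: ####  (0 black, running=10)

Answer: 10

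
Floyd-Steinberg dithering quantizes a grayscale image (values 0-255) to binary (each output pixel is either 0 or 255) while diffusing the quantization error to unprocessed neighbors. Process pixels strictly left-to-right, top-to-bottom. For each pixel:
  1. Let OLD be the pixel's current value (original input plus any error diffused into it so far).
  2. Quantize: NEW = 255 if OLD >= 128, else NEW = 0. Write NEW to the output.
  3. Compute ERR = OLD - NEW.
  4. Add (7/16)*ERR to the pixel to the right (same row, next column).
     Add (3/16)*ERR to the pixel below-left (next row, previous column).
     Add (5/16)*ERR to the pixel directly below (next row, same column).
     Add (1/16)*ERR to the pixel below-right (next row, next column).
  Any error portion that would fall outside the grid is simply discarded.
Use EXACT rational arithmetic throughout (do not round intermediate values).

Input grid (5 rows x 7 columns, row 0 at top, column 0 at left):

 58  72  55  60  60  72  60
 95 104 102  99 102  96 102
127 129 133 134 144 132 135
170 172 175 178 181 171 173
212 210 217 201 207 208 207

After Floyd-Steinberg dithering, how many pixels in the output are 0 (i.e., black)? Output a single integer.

(0,0): OLD=58 → NEW=0, ERR=58
(0,1): OLD=779/8 → NEW=0, ERR=779/8
(0,2): OLD=12493/128 → NEW=0, ERR=12493/128
(0,3): OLD=210331/2048 → NEW=0, ERR=210331/2048
(0,4): OLD=3438397/32768 → NEW=0, ERR=3438397/32768
(0,5): OLD=61817515/524288 → NEW=0, ERR=61817515/524288
(0,6): OLD=936039085/8388608 → NEW=0, ERR=936039085/8388608
(1,0): OLD=16817/128 → NEW=255, ERR=-15823/128
(1,1): OLD=104727/1024 → NEW=0, ERR=104727/1024
(1,2): OLD=6638371/32768 → NEW=255, ERR=-1717469/32768
(1,3): OLD=17555527/131072 → NEW=255, ERR=-15867833/131072
(1,4): OLD=925707733/8388608 → NEW=0, ERR=925707733/8388608
(1,5): OLD=13999302053/67108864 → NEW=255, ERR=-3113458267/67108864
(1,6): OLD=133081663499/1073741824 → NEW=0, ERR=133081663499/1073741824
(2,0): OLD=1762029/16384 → NEW=0, ERR=1762029/16384
(2,1): OLD=99854783/524288 → NEW=255, ERR=-33838657/524288
(2,2): OLD=604622973/8388608 → NEW=0, ERR=604622973/8388608
(2,3): OLD=9738640469/67108864 → NEW=255, ERR=-7374119851/67108864
(2,4): OLD=61281793861/536870912 → NEW=0, ERR=61281793861/536870912
(2,5): OLD=3394346765303/17179869184 → NEW=255, ERR=-986519876617/17179869184
(2,6): OLD=40052366064689/274877906944 → NEW=255, ERR=-30041500206031/274877906944
(3,0): OLD=1606472029/8388608 → NEW=255, ERR=-532623011/8388608
(3,1): OLD=9683011673/67108864 → NEW=255, ERR=-7429748647/67108864
(3,2): OLD=66813894971/536870912 → NEW=0, ERR=66813894971/536870912
(3,3): OLD=481070519997/2147483648 → NEW=255, ERR=-66537810243/2147483648
(3,4): OLD=50984536489309/274877906944 → NEW=255, ERR=-19109329781411/274877906944
(3,5): OLD=240315416319143/2199023255552 → NEW=0, ERR=240315416319143/2199023255552
(3,6): OLD=6441169733153721/35184372088832 → NEW=255, ERR=-2530845149498439/35184372088832
(4,0): OLD=184039100307/1073741824 → NEW=255, ERR=-89765064813/1073741824
(4,1): OLD=2717744807607/17179869184 → NEW=255, ERR=-1663121834313/17179869184
(4,2): OLD=55197953062553/274877906944 → NEW=255, ERR=-14895913208167/274877906944
(4,3): OLD=357016241300067/2199023255552 → NEW=255, ERR=-203734688865693/2199023255552
(4,4): OLD=2872730270170265/17592186044416 → NEW=255, ERR=-1613277171155815/17592186044416
(4,5): OLD=103694413560467001/562949953421312 → NEW=255, ERR=-39857824561967559/562949953421312
(4,6): OLD=1444538608415437919/9007199254740992 → NEW=255, ERR=-852297201543515041/9007199254740992
Output grid:
  Row 0: .......  (7 black, running=7)
  Row 1: #.##.#.  (3 black, running=10)
  Row 2: .#.#.##  (3 black, running=13)
  Row 3: ##.##.#  (2 black, running=15)
  Row 4: #######  (0 black, running=15)

Answer: 15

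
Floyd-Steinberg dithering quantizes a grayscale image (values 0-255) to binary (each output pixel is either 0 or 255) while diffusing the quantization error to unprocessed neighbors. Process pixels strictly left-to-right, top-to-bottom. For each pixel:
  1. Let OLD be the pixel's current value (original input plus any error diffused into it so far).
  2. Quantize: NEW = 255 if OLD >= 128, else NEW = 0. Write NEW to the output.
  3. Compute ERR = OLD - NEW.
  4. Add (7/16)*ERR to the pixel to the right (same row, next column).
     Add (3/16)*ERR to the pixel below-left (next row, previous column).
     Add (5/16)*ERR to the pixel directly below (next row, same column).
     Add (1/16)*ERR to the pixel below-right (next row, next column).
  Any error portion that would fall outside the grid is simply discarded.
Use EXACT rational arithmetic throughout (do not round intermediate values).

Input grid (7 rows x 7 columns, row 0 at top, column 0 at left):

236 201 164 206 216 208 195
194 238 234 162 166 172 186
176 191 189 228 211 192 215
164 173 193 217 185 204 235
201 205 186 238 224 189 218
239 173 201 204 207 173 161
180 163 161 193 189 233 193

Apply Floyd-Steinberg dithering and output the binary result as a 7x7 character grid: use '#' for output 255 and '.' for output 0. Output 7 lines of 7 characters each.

(0,0): OLD=236 → NEW=255, ERR=-19
(0,1): OLD=3083/16 → NEW=255, ERR=-997/16
(0,2): OLD=35005/256 → NEW=255, ERR=-30275/256
(0,3): OLD=631851/4096 → NEW=255, ERR=-412629/4096
(0,4): OLD=11267373/65536 → NEW=255, ERR=-5444307/65536
(0,5): OLD=179993659/1048576 → NEW=255, ERR=-87393221/1048576
(0,6): OLD=2659804573/16777216 → NEW=255, ERR=-1618385507/16777216
(1,0): OLD=45153/256 → NEW=255, ERR=-20127/256
(1,1): OLD=329255/2048 → NEW=255, ERR=-192985/2048
(1,2): OLD=8718515/65536 → NEW=255, ERR=-7993165/65536
(1,3): OLD=14205879/262144 → NEW=0, ERR=14205879/262144
(1,4): OLD=2379425221/16777216 → NEW=255, ERR=-1898764859/16777216
(1,5): OLD=9819593813/134217728 → NEW=0, ERR=9819593813/134217728
(1,6): OLD=392247362651/2147483648 → NEW=255, ERR=-155360967589/2147483648
(2,0): OLD=4383133/32768 → NEW=255, ERR=-3972707/32768
(2,1): OLD=84650511/1048576 → NEW=0, ERR=84650511/1048576
(2,2): OLD=3195656429/16777216 → NEW=255, ERR=-1082533651/16777216
(2,3): OLD=25214442437/134217728 → NEW=255, ERR=-9011078203/134217728
(2,4): OLD=175411549717/1073741824 → NEW=255, ERR=-98392615403/1073741824
(2,5): OLD=5296015851335/34359738368 → NEW=255, ERR=-3465717432505/34359738368
(2,6): OLD=84022416567393/549755813888 → NEW=255, ERR=-56165315974047/549755813888
(3,0): OLD=2369781837/16777216 → NEW=255, ERR=-1908408243/16777216
(3,1): OLD=17285445065/134217728 → NEW=255, ERR=-16940075575/134217728
(3,2): OLD=118192249899/1073741824 → NEW=0, ERR=118192249899/1073741824
(3,3): OLD=957618558557/4294967296 → NEW=255, ERR=-137598101923/4294967296
(3,4): OLD=65552525079629/549755813888 → NEW=0, ERR=65552525079629/549755813888
(3,5): OLD=878570145239479/4398046511104 → NEW=255, ERR=-242931715092041/4398046511104
(3,6): OLD=12145908405784233/70368744177664 → NEW=255, ERR=-5798121359520087/70368744177664
(4,0): OLD=304487656803/2147483648 → NEW=255, ERR=-243120673437/2147483648
(4,1): OLD=4451572849671/34359738368 → NEW=255, ERR=-4310160434169/34359738368
(4,2): OLD=83355204534473/549755813888 → NEW=255, ERR=-56832528006967/549755813888
(4,3): OLD=932375832596595/4398046511104 → NEW=255, ERR=-189126027734925/4398046511104
(4,4): OLD=8095560951596073/35184372088832 → NEW=255, ERR=-876453931056087/35184372088832
(4,5): OLD=172086549282739689/1125899906842624 → NEW=255, ERR=-115017926962129431/1125899906842624
(4,6): OLD=2595973158506997039/18014398509481984 → NEW=255, ERR=-1997698461410908881/18014398509481984
(5,0): OLD=99011504341765/549755813888 → NEW=255, ERR=-41176228199675/549755813888
(5,1): OLD=327970592144983/4398046511104 → NEW=0, ERR=327970592144983/4398046511104
(5,2): OLD=6523765992834129/35184372088832 → NEW=255, ERR=-2448248889818031/35184372088832
(5,3): OLD=41936181787105141/281474976710656 → NEW=255, ERR=-29839937274112139/281474976710656
(5,4): OLD=2359759574832127783/18014398509481984 → NEW=255, ERR=-2233912045085778137/18014398509481984
(5,5): OLD=9291598402370943543/144115188075855872 → NEW=0, ERR=9291598402370943543/144115188075855872
(5,6): OLD=341651680192412408665/2305843009213693952 → NEW=255, ERR=-246338287157079549095/2305843009213693952
(6,0): OLD=12003236600427469/70368744177664 → NEW=255, ERR=-5940793164876851/70368744177664
(6,1): OLD=148213729484341809/1125899906842624 → NEW=255, ERR=-138890746760527311/1125899906842624
(6,2): OLD=1262244334631793267/18014398509481984 → NEW=0, ERR=1262244334631793267/18014398509481984
(6,3): OLD=23480076722571434349/144115188075855872 → NEW=255, ERR=-13269296236771813011/144115188075855872
(6,4): OLD=33269940075415219479/288230376151711744 → NEW=0, ERR=33269940075415219479/288230376151711744
(6,5): OLD=10177671651519360578499/36893488147419103232 → NEW=255, ERR=769832173927489254339/36893488147419103232
(6,6): OLD=101987502835163213180197/590295810358705651712 → NEW=255, ERR=-48537928806306728006363/590295810358705651712
Row 0: #######
Row 1: ###.#.#
Row 2: #.#####
Row 3: ##.#.##
Row 4: #######
Row 5: #.###.#
Row 6: ##.#.##

Answer: #######
###.#.#
#.#####
##.#.##
#######
#.###.#
##.#.##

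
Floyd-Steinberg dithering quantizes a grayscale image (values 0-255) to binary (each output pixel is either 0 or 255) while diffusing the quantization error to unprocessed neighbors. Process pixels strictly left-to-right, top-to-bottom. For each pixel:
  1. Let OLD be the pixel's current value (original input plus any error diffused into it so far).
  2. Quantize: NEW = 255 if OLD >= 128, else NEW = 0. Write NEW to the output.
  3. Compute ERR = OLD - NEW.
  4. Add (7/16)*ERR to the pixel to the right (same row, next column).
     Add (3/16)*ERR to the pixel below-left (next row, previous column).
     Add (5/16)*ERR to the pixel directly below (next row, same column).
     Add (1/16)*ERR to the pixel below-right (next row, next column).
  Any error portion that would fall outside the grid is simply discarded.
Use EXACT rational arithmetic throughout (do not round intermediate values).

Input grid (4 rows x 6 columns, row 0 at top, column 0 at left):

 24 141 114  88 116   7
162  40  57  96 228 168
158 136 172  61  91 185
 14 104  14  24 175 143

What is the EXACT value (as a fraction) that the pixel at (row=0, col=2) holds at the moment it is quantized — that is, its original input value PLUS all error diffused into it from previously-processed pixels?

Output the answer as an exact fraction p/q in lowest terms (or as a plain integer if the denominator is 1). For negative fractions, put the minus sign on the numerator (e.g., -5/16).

(0,0): OLD=24 → NEW=0, ERR=24
(0,1): OLD=303/2 → NEW=255, ERR=-207/2
(0,2): OLD=2199/32 → NEW=0, ERR=2199/32
Target (0,2): original=114, with diffused error = 2199/32

Answer: 2199/32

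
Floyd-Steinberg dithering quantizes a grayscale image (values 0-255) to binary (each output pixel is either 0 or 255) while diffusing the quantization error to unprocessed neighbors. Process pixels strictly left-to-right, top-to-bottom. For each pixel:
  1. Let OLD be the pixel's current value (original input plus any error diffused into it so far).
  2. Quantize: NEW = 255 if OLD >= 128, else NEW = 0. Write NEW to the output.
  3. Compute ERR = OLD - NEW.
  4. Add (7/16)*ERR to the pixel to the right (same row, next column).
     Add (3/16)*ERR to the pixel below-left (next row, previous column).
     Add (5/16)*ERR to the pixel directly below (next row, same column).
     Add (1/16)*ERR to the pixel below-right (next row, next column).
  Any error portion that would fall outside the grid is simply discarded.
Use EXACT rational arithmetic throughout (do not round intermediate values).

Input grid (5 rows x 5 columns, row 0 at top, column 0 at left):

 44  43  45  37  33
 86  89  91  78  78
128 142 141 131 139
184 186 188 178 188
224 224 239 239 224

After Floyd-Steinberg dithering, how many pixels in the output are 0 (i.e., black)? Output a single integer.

Answer: 12

Derivation:
(0,0): OLD=44 → NEW=0, ERR=44
(0,1): OLD=249/4 → NEW=0, ERR=249/4
(0,2): OLD=4623/64 → NEW=0, ERR=4623/64
(0,3): OLD=70249/1024 → NEW=0, ERR=70249/1024
(0,4): OLD=1032415/16384 → NEW=0, ERR=1032415/16384
(1,0): OLD=7131/64 → NEW=0, ERR=7131/64
(1,1): OLD=88829/512 → NEW=255, ERR=-41731/512
(1,2): OLD=1551041/16384 → NEW=0, ERR=1551041/16384
(1,3): OLD=10301293/65536 → NEW=255, ERR=-6410387/65536
(1,4): OLD=62060455/1048576 → NEW=0, ERR=62060455/1048576
(2,0): OLD=1208623/8192 → NEW=255, ERR=-880337/8192
(2,1): OLD=24701429/262144 → NEW=0, ERR=24701429/262144
(2,2): OLD=790099231/4194304 → NEW=255, ERR=-279448289/4194304
(2,3): OLD=5925591277/67108864 → NEW=0, ERR=5925591277/67108864
(2,4): OLD=204024361787/1073741824 → NEW=255, ERR=-69779803333/1073741824
(3,0): OLD=705002303/4194304 → NEW=255, ERR=-364545217/4194304
(3,1): OLD=5308734547/33554432 → NEW=255, ERR=-3247645613/33554432
(3,2): OLD=158140900865/1073741824 → NEW=255, ERR=-115663264255/1073741824
(3,3): OLD=305192874393/2147483648 → NEW=255, ERR=-242415455847/2147483648
(3,4): OLD=4254543509789/34359738368 → NEW=0, ERR=4254543509789/34359738368
(4,0): OLD=95934338769/536870912 → NEW=255, ERR=-40967743791/536870912
(4,1): OLD=2314805617745/17179869184 → NEW=255, ERR=-2066061024175/17179869184
(4,2): OLD=34499565955807/274877906944 → NEW=0, ERR=34499565955807/274877906944
(4,3): OLD=1209983434688081/4398046511104 → NEW=255, ERR=88481574356561/4398046511104
(4,4): OLD=18608410708982967/70368744177664 → NEW=255, ERR=664380943678647/70368744177664
Output grid:
  Row 0: .....  (5 black, running=5)
  Row 1: .#.#.  (3 black, running=8)
  Row 2: #.#.#  (2 black, running=10)
  Row 3: ####.  (1 black, running=11)
  Row 4: ##.##  (1 black, running=12)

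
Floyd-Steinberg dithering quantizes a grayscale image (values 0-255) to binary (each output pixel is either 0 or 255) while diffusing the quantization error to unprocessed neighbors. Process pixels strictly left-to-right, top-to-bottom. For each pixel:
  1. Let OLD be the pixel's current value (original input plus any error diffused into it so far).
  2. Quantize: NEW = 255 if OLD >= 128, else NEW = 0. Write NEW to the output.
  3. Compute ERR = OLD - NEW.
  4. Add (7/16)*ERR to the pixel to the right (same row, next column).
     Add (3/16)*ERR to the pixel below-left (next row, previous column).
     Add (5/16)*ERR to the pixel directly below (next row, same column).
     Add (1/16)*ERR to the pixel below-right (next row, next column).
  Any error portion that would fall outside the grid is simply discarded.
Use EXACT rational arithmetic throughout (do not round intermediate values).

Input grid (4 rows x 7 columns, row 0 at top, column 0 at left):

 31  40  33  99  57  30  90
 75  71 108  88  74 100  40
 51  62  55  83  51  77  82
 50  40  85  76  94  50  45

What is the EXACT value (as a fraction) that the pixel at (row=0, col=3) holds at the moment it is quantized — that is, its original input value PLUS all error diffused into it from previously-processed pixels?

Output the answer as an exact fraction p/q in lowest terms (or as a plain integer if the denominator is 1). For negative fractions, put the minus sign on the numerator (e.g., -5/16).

(0,0): OLD=31 → NEW=0, ERR=31
(0,1): OLD=857/16 → NEW=0, ERR=857/16
(0,2): OLD=14447/256 → NEW=0, ERR=14447/256
(0,3): OLD=506633/4096 → NEW=0, ERR=506633/4096
Target (0,3): original=99, with diffused error = 506633/4096

Answer: 506633/4096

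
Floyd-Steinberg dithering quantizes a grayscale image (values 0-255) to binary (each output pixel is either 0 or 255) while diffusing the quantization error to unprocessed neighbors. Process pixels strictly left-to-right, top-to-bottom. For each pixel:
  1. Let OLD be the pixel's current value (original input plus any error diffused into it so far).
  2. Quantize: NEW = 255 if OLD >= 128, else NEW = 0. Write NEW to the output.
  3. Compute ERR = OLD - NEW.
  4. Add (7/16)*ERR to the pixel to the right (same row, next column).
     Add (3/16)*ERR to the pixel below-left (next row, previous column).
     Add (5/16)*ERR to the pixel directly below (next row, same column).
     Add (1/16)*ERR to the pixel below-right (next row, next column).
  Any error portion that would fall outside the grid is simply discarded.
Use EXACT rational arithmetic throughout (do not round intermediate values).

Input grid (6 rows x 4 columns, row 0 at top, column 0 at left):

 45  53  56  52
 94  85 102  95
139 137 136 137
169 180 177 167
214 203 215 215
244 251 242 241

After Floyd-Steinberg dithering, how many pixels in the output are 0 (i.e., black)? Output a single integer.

Answer: 9

Derivation:
(0,0): OLD=45 → NEW=0, ERR=45
(0,1): OLD=1163/16 → NEW=0, ERR=1163/16
(0,2): OLD=22477/256 → NEW=0, ERR=22477/256
(0,3): OLD=370331/4096 → NEW=0, ERR=370331/4096
(1,0): OLD=31153/256 → NEW=0, ERR=31153/256
(1,1): OLD=369111/2048 → NEW=255, ERR=-153129/2048
(1,2): OLD=7747747/65536 → NEW=0, ERR=7747747/65536
(1,3): OLD=189229541/1048576 → NEW=255, ERR=-78157339/1048576
(2,0): OLD=5341485/32768 → NEW=255, ERR=-3014355/32768
(2,1): OLD=108171711/1048576 → NEW=0, ERR=108171711/1048576
(2,2): OLD=418231131/2097152 → NEW=255, ERR=-116542629/2097152
(2,3): OLD=3247513295/33554432 → NEW=0, ERR=3247513295/33554432
(3,0): OLD=2677567837/16777216 → NEW=255, ERR=-1600622243/16777216
(3,1): OLD=41427390403/268435456 → NEW=255, ERR=-27023650877/268435456
(3,2): OLD=602088649789/4294967296 → NEW=255, ERR=-493128010691/4294967296
(3,3): OLD=9863985744683/68719476736 → NEW=255, ERR=-7659480822997/68719476736
(4,0): OLD=710002269273/4294967296 → NEW=255, ERR=-385214391207/4294967296
(4,1): OLD=3601258821259/34359738368 → NEW=0, ERR=3601258821259/34359738368
(4,2): OLD=217465885520683/1099511627776 → NEW=255, ERR=-62909579562197/1099511627776
(4,3): OLD=2602953706037405/17592186044416 → NEW=255, ERR=-1883053735288675/17592186044416
(5,0): OLD=129535619404169/549755813888 → NEW=255, ERR=-10652113137271/549755813888
(5,1): OLD=4555366901792479/17592186044416 → NEW=255, ERR=69359460466399/17592186044416
(5,2): OLD=1867636797902699/8796093022208 → NEW=255, ERR=-375366922760341/8796093022208
(5,3): OLD=52158510519184795/281474976710656 → NEW=255, ERR=-19617608542032485/281474976710656
Output grid:
  Row 0: ....  (4 black, running=4)
  Row 1: .#.#  (2 black, running=6)
  Row 2: #.#.  (2 black, running=8)
  Row 3: ####  (0 black, running=8)
  Row 4: #.##  (1 black, running=9)
  Row 5: ####  (0 black, running=9)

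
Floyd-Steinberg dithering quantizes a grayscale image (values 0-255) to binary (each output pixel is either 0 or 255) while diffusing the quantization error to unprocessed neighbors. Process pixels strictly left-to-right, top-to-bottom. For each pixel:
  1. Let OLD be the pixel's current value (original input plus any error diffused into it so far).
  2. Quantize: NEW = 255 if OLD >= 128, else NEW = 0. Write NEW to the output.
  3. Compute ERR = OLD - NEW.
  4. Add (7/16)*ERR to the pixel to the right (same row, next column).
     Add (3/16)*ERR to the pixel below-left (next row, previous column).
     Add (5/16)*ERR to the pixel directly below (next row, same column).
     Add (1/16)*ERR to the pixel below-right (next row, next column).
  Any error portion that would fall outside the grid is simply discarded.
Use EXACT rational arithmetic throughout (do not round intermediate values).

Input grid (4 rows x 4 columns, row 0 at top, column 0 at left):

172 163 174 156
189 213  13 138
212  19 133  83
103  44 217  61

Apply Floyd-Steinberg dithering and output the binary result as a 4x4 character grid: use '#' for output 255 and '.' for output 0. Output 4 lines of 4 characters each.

(0,0): OLD=172 → NEW=255, ERR=-83
(0,1): OLD=2027/16 → NEW=0, ERR=2027/16
(0,2): OLD=58733/256 → NEW=255, ERR=-6547/256
(0,3): OLD=593147/4096 → NEW=255, ERR=-451333/4096
(1,0): OLD=47825/256 → NEW=255, ERR=-17455/256
(1,1): OLD=435767/2048 → NEW=255, ERR=-86473/2048
(1,2): OLD=-1717501/65536 → NEW=0, ERR=-1717501/65536
(1,3): OLD=94898309/1048576 → NEW=0, ERR=94898309/1048576
(2,0): OLD=5989197/32768 → NEW=255, ERR=-2366643/32768
(2,1): OLD=-36666721/1048576 → NEW=0, ERR=-36666721/1048576
(2,2): OLD=259715419/2097152 → NEW=0, ERR=259715419/2097152
(2,3): OLD=5497048847/33554432 → NEW=255, ERR=-3059331313/33554432
(3,0): OLD=1239390205/16777216 → NEW=0, ERR=1239390205/16777216
(3,1): OLD=22575002659/268435456 → NEW=0, ERR=22575002659/268435456
(3,2): OLD=1173440157917/4294967296 → NEW=255, ERR=78223497437/4294967296
(3,3): OLD=3313377700747/68719476736 → NEW=0, ERR=3313377700747/68719476736
Row 0: #.##
Row 1: ##..
Row 2: #..#
Row 3: ..#.

Answer: #.##
##..
#..#
..#.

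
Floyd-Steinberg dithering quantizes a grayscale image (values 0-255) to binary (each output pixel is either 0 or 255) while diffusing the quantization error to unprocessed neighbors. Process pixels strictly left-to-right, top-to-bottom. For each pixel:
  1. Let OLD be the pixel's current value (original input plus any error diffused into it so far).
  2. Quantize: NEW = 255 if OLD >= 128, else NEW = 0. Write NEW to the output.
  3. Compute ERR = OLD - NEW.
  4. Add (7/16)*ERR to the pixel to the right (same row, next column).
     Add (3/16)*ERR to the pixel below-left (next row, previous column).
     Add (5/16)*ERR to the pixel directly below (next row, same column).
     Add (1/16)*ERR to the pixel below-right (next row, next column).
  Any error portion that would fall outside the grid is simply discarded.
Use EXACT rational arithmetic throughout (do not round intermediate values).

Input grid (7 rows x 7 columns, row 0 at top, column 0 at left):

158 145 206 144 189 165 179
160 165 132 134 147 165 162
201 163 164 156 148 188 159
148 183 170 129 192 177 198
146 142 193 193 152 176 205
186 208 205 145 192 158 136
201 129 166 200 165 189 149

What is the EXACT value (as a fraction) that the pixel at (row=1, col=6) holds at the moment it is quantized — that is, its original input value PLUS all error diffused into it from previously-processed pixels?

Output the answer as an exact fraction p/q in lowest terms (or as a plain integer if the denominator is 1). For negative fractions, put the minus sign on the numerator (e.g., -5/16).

(0,0): OLD=158 → NEW=255, ERR=-97
(0,1): OLD=1641/16 → NEW=0, ERR=1641/16
(0,2): OLD=64223/256 → NEW=255, ERR=-1057/256
(0,3): OLD=582425/4096 → NEW=255, ERR=-462055/4096
(0,4): OLD=9151919/65536 → NEW=255, ERR=-7559761/65536
(0,5): OLD=120096713/1048576 → NEW=0, ERR=120096713/1048576
(0,6): OLD=3843798655/16777216 → NEW=255, ERR=-434391425/16777216
(1,0): OLD=38123/256 → NEW=255, ERR=-27157/256
(1,1): OLD=294509/2048 → NEW=255, ERR=-227731/2048
(1,2): OLD=4411889/65536 → NEW=0, ERR=4411889/65536
(1,3): OLD=27869533/262144 → NEW=0, ERR=27869533/262144
(1,4): OLD=2883820855/16777216 → NEW=255, ERR=-1394369225/16777216
(1,5): OLD=20450264807/134217728 → NEW=255, ERR=-13775255833/134217728
(1,6): OLD=249462282409/2147483648 → NEW=0, ERR=249462282409/2147483648
Target (1,6): original=162, with diffused error = 249462282409/2147483648

Answer: 249462282409/2147483648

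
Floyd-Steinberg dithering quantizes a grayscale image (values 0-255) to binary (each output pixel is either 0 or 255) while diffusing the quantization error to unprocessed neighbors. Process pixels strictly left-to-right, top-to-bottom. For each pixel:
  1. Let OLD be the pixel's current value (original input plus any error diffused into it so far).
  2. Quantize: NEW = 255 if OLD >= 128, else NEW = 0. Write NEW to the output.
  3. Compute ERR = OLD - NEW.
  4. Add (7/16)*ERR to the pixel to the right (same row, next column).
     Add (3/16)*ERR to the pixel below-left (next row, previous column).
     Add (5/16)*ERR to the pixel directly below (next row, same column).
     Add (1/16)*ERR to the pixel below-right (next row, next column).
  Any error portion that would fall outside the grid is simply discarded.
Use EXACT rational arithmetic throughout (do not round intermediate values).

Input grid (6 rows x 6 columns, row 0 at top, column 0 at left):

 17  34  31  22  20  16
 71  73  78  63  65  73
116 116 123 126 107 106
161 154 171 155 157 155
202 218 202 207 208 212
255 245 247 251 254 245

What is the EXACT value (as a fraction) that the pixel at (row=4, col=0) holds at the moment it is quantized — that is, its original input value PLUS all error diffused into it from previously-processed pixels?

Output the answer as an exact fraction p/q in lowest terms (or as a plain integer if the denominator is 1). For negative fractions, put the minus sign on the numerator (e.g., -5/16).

(0,0): OLD=17 → NEW=0, ERR=17
(0,1): OLD=663/16 → NEW=0, ERR=663/16
(0,2): OLD=12577/256 → NEW=0, ERR=12577/256
(0,3): OLD=178151/4096 → NEW=0, ERR=178151/4096
(0,4): OLD=2557777/65536 → NEW=0, ERR=2557777/65536
(0,5): OLD=34681655/1048576 → NEW=0, ERR=34681655/1048576
(1,0): OLD=21525/256 → NEW=0, ERR=21525/256
(1,1): OLD=272403/2048 → NEW=255, ERR=-249837/2048
(1,2): OLD=3324431/65536 → NEW=0, ERR=3324431/65536
(1,3): OLD=28619107/262144 → NEW=0, ERR=28619107/262144
(1,4): OLD=2246127817/16777216 → NEW=255, ERR=-2032062263/16777216
(1,5): OLD=8800675759/268435456 → NEW=0, ERR=8800675759/268435456
(2,0): OLD=3912577/32768 → NEW=0, ERR=3912577/32768
(2,1): OLD=151920667/1048576 → NEW=255, ERR=-115466213/1048576
(2,2): OLD=1736801297/16777216 → NEW=0, ERR=1736801297/16777216
(2,3): OLD=24946729161/134217728 → NEW=255, ERR=-9278791479/134217728
(2,4): OLD=222801431771/4294967296 → NEW=0, ERR=222801431771/4294967296
(2,5): OLD=9027720677805/68719476736 → NEW=255, ERR=-8495745889875/68719476736
(3,0): OLD=2980745457/16777216 → NEW=255, ERR=-1297444623/16777216
(3,1): OLD=15116647069/134217728 → NEW=0, ERR=15116647069/134217728
(3,2): OLD=249946117735/1073741824 → NEW=255, ERR=-23858047385/1073741824
(3,3): OLD=9611912358005/68719476736 → NEW=255, ERR=-7911554209675/68719476736
(3,4): OLD=52414290863957/549755813888 → NEW=0, ERR=52414290863957/549755813888
(3,5): OLD=1418983202161627/8796093022208 → NEW=255, ERR=-824020518501413/8796093022208
(4,0): OLD=427243853183/2147483648 → NEW=255, ERR=-120364477057/2147483648
Target (4,0): original=202, with diffused error = 427243853183/2147483648

Answer: 427243853183/2147483648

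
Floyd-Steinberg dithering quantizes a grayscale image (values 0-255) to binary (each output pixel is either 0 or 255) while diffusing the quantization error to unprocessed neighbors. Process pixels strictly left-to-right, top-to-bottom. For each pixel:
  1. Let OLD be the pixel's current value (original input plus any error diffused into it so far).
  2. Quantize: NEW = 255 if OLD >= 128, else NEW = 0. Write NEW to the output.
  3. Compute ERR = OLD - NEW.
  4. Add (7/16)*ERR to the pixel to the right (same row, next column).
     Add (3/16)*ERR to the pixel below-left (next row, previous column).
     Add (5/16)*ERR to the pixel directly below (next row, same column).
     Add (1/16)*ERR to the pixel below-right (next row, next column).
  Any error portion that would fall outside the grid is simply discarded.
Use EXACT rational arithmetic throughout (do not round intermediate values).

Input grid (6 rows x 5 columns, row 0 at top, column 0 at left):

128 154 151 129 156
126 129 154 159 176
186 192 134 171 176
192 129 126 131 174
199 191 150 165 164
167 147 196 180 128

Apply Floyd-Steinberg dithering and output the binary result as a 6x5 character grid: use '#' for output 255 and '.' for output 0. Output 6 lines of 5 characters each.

(0,0): OLD=128 → NEW=255, ERR=-127
(0,1): OLD=1575/16 → NEW=0, ERR=1575/16
(0,2): OLD=49681/256 → NEW=255, ERR=-15599/256
(0,3): OLD=419191/4096 → NEW=0, ERR=419191/4096
(0,4): OLD=13157953/65536 → NEW=255, ERR=-3553727/65536
(1,0): OLD=26821/256 → NEW=0, ERR=26821/256
(1,1): OLD=381411/2048 → NEW=255, ERR=-140829/2048
(1,2): OLD=8533791/65536 → NEW=255, ERR=-8177889/65536
(1,3): OLD=32089779/262144 → NEW=0, ERR=32089779/262144
(1,4): OLD=918579641/4194304 → NEW=255, ERR=-150967879/4194304
(2,0): OLD=6745201/32768 → NEW=255, ERR=-1610639/32768
(2,1): OLD=138577515/1048576 → NEW=255, ERR=-128809365/1048576
(2,2): OLD=1005223169/16777216 → NEW=0, ERR=1005223169/16777216
(2,3): OLD=59302600307/268435456 → NEW=255, ERR=-9148440973/268435456
(2,4): OLD=676425369701/4294967296 → NEW=255, ERR=-418791290779/4294967296
(3,0): OLD=2577095137/16777216 → NEW=255, ERR=-1701094943/16777216
(3,1): OLD=7303391181/134217728 → NEW=0, ERR=7303391181/134217728
(3,2): OLD=663410688991/4294967296 → NEW=255, ERR=-431805971489/4294967296
(3,3): OLD=531087204135/8589934592 → NEW=0, ERR=531087204135/8589934592
(3,4): OLD=23151325314147/137438953472 → NEW=255, ERR=-11895607821213/137438953472
(4,0): OLD=381215621775/2147483648 → NEW=255, ERR=-166392708465/2147483648
(4,1): OLD=10233566507151/68719476736 → NEW=255, ERR=-7289900060529/68719476736
(4,2): OLD=95838395207489/1099511627776 → NEW=0, ERR=95838395207489/1099511627776
(4,3): OLD=3517438358017167/17592186044416 → NEW=255, ERR=-968569083308913/17592186044416
(4,4): OLD=32856390185877353/281474976710656 → NEW=0, ERR=32856390185877353/281474976710656
(5,0): OLD=135125908302605/1099511627776 → NEW=0, ERR=135125908302605/1099511627776
(5,1): OLD=1575531410346727/8796093022208 → NEW=255, ERR=-667472310316313/8796093022208
(5,2): OLD=48719633042037151/281474976710656 → NEW=255, ERR=-23056486019180129/281474976710656
(5,3): OLD=173717700964616145/1125899906842624 → NEW=255, ERR=-113386775280252975/1125899906842624
(5,4): OLD=2107274964637699755/18014398509481984 → NEW=0, ERR=2107274964637699755/18014398509481984
Row 0: #.#.#
Row 1: .##.#
Row 2: ##.##
Row 3: #.#.#
Row 4: ##.#.
Row 5: .###.

Answer: #.#.#
.##.#
##.##
#.#.#
##.#.
.###.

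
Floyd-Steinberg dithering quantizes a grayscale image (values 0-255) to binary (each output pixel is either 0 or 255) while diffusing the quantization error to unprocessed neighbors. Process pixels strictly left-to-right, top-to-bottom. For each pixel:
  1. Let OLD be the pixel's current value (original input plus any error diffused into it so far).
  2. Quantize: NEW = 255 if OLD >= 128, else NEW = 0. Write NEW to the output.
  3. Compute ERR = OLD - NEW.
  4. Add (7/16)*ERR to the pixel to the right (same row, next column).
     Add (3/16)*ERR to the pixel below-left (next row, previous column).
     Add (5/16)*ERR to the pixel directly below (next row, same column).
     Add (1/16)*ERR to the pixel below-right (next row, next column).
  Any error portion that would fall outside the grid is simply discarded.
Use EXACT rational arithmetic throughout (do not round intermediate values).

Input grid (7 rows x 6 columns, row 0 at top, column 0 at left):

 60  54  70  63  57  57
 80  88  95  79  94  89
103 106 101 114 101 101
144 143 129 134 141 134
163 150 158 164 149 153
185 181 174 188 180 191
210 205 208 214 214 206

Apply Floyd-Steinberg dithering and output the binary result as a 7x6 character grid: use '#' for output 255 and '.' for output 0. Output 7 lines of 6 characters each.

Answer: ......
.#.#.#
.#.#..
#.#.##
#.##.#
##.###
####.#

Derivation:
(0,0): OLD=60 → NEW=0, ERR=60
(0,1): OLD=321/4 → NEW=0, ERR=321/4
(0,2): OLD=6727/64 → NEW=0, ERR=6727/64
(0,3): OLD=111601/1024 → NEW=0, ERR=111601/1024
(0,4): OLD=1715095/16384 → NEW=0, ERR=1715095/16384
(0,5): OLD=26947873/262144 → NEW=0, ERR=26947873/262144
(1,0): OLD=7283/64 → NEW=0, ERR=7283/64
(1,1): OLD=95397/512 → NEW=255, ERR=-35163/512
(1,2): OLD=2019337/16384 → NEW=0, ERR=2019337/16384
(1,3): OLD=12660053/65536 → NEW=255, ERR=-4051627/65536
(1,4): OLD=527440095/4194304 → NEW=0, ERR=527440095/4194304
(1,5): OLD=12259663721/67108864 → NEW=255, ERR=-4853096599/67108864
(2,0): OLD=1029607/8192 → NEW=0, ERR=1029607/8192
(2,1): OLD=44498141/262144 → NEW=255, ERR=-22348579/262144
(2,2): OLD=362108631/4194304 → NEW=0, ERR=362108631/4194304
(2,3): OLD=5493960415/33554432 → NEW=255, ERR=-3062419745/33554432
(2,4): OLD=89061099549/1073741824 → NEW=0, ERR=89061099549/1073741824
(2,5): OLD=2105371420827/17179869184 → NEW=0, ERR=2105371420827/17179869184
(3,0): OLD=701671159/4194304 → NEW=255, ERR=-367876361/4194304
(3,1): OLD=3423515691/33554432 → NEW=0, ERR=3423515691/33554432
(3,2): OLD=47828712689/268435456 → NEW=255, ERR=-20622328591/268435456
(3,3): OLD=1594573219091/17179869184 → NEW=0, ERR=1594573219091/17179869184
(3,4): OLD=30896420364851/137438953472 → NEW=255, ERR=-4150512770509/137438953472
(3,5): OLD=361230204425757/2199023255552 → NEW=255, ERR=-199520725740003/2199023255552
(4,0): OLD=83065451289/536870912 → NEW=255, ERR=-53836631271/536870912
(4,1): OLD=1014692879429/8589934592 → NEW=0, ERR=1014692879429/8589934592
(4,2): OLD=57573824151103/274877906944 → NEW=255, ERR=-12520042119617/274877906944
(4,3): OLD=715184849410779/4398046511104 → NEW=255, ERR=-406317010920741/4398046511104
(4,4): OLD=6187728152392587/70368744177664 → NEW=0, ERR=6187728152392587/70368744177664
(4,5): OLD=181528404156768493/1125899906842624 → NEW=255, ERR=-105576072088100627/1125899906842624
(5,0): OLD=24163354528927/137438953472 → NEW=255, ERR=-10883578606433/137438953472
(5,1): OLD=740902697158799/4398046511104 → NEW=255, ERR=-380599163172721/4398046511104
(5,2): OLD=3939467848320277/35184372088832 → NEW=0, ERR=3939467848320277/35184372088832
(5,3): OLD=249674425163793719/1125899906842624 → NEW=255, ERR=-37430051081075401/1125899906842624
(5,4): OLD=381856781908828087/2251799813685248 → NEW=255, ERR=-192352170580910153/2251799813685248
(5,5): OLD=4677281616551303331/36028797018963968 → NEW=255, ERR=-4510061623284508509/36028797018963968
(6,0): OLD=11894266210761997/70368744177664 → NEW=255, ERR=-6049763554542323/70368744177664
(6,1): OLD=176077617810551945/1125899906842624 → NEW=255, ERR=-111026858434317175/1125899906842624
(6,2): OLD=847599549411958497/4503599627370496 → NEW=255, ERR=-300818355567517983/4503599627370496
(6,3): OLD=11916134474621978941/72057594037927936 → NEW=255, ERR=-6458552005049644739/72057594037927936
(6,4): OLD=141283097648676238493/1152921504606846976 → NEW=0, ERR=141283097648676238493/1152921504606846976
(6,5): OLD=3968916791661953942571/18446744073709551616 → NEW=255, ERR=-735002947133981719509/18446744073709551616
Row 0: ......
Row 1: .#.#.#
Row 2: .#.#..
Row 3: #.#.##
Row 4: #.##.#
Row 5: ##.###
Row 6: ####.#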